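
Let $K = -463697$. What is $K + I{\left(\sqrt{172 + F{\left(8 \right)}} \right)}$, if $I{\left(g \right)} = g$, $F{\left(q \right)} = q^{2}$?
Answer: $-463697 + 2 \sqrt{59} \approx -4.6368 \cdot 10^{5}$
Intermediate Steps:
$K + I{\left(\sqrt{172 + F{\left(8 \right)}} \right)} = -463697 + \sqrt{172 + 8^{2}} = -463697 + \sqrt{172 + 64} = -463697 + \sqrt{236} = -463697 + 2 \sqrt{59}$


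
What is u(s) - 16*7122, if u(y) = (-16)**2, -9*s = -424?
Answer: -113696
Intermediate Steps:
s = 424/9 (s = -1/9*(-424) = 424/9 ≈ 47.111)
u(y) = 256
u(s) - 16*7122 = 256 - 16*7122 = 256 - 1*113952 = 256 - 113952 = -113696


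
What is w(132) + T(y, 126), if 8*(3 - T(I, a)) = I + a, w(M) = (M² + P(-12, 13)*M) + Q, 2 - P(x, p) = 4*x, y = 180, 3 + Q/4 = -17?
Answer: 95635/4 ≈ 23909.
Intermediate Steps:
Q = -80 (Q = -12 + 4*(-17) = -12 - 68 = -80)
P(x, p) = 2 - 4*x
w(M) = -80 + M² + 50*M (w(M) = (M² + (2 - 4*(-12))*M) - 80 = (M² + (2 + 48)*M) - 80 = (M² + 50*M) - 80 = -80 + M² + 50*M)
T(I, a) = 3 - I/8 - a/8 (T(I, a) = 3 - (I + a)/8 = 3 + (-I/8 - a/8) = 3 - I/8 - a/8)
w(132) + T(y, 126) = (-80 + 132² + 50*132) + (3 - ⅛*180 - ⅛*126) = (-80 + 17424 + 6600) + (3 - 45/2 - 63/4) = 23944 - 141/4 = 95635/4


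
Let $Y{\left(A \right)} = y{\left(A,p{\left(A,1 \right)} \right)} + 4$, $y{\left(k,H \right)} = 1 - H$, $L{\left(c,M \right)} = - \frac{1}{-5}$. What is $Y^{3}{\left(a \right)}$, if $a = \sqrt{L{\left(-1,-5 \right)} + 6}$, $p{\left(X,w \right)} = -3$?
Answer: $512$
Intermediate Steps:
$L{\left(c,M \right)} = \frac{1}{5}$ ($L{\left(c,M \right)} = \left(-1\right) \left(- \frac{1}{5}\right) = \frac{1}{5}$)
$a = \frac{\sqrt{155}}{5}$ ($a = \sqrt{\frac{1}{5} + 6} = \sqrt{\frac{31}{5}} = \frac{\sqrt{155}}{5} \approx 2.49$)
$Y{\left(A \right)} = 8$ ($Y{\left(A \right)} = \left(1 - -3\right) + 4 = \left(1 + 3\right) + 4 = 4 + 4 = 8$)
$Y^{3}{\left(a \right)} = 8^{3} = 512$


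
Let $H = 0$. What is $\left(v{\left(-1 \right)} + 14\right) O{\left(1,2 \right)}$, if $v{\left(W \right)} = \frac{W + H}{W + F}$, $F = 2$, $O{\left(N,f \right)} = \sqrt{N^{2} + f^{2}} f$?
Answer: $26 \sqrt{5} \approx 58.138$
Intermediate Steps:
$O{\left(N,f \right)} = f \sqrt{N^{2} + f^{2}}$
$v{\left(W \right)} = \frac{W}{2 + W}$ ($v{\left(W \right)} = \frac{W + 0}{W + 2} = \frac{W}{2 + W}$)
$\left(v{\left(-1 \right)} + 14\right) O{\left(1,2 \right)} = \left(- \frac{1}{2 - 1} + 14\right) 2 \sqrt{1^{2} + 2^{2}} = \left(- 1^{-1} + 14\right) 2 \sqrt{1 + 4} = \left(\left(-1\right) 1 + 14\right) 2 \sqrt{5} = \left(-1 + 14\right) 2 \sqrt{5} = 13 \cdot 2 \sqrt{5} = 26 \sqrt{5}$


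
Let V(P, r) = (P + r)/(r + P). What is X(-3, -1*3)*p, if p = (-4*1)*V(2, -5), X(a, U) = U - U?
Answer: 0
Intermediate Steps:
V(P, r) = 1 (V(P, r) = (P + r)/(P + r) = 1)
X(a, U) = 0
p = -4 (p = -4*1*1 = -4*1 = -4)
X(-3, -1*3)*p = 0*(-4) = 0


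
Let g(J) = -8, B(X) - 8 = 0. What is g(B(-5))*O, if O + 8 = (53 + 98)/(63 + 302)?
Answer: 22152/365 ≈ 60.690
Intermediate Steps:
B(X) = 8 (B(X) = 8 + 0 = 8)
O = -2769/365 (O = -8 + (53 + 98)/(63 + 302) = -8 + 151/365 = -2769/365 ≈ -7.5863)
g(B(-5))*O = -8*(-2769/365) = 22152/365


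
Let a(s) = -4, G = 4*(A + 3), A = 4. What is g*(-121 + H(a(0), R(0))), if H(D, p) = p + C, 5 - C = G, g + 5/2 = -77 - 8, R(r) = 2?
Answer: 12425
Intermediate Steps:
g = -175/2 (g = -5/2 + (-77 - 8) = -5/2 - 85 = -175/2 ≈ -87.500)
G = 28 (G = 4*(4 + 3) = 4*7 = 28)
C = -23 (C = 5 - 1*28 = 5 - 28 = -23)
H(D, p) = -23 + p (H(D, p) = p - 23 = -23 + p)
g*(-121 + H(a(0), R(0))) = -175*(-121 + (-23 + 2))/2 = -175*(-121 - 21)/2 = -175/2*(-142) = 12425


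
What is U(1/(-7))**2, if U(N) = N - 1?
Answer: 64/49 ≈ 1.3061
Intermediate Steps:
U(N) = -1 + N
U(1/(-7))**2 = (-1 + 1/(-7))**2 = (-1 - 1/7)**2 = (-8/7)**2 = 64/49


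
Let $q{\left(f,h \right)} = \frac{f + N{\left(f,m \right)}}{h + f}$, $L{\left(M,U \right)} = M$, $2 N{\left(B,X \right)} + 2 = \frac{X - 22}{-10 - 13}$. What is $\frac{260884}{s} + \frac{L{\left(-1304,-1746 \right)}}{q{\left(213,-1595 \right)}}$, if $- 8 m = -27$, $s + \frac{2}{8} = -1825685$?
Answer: $\frac{1614324292032208}{190272916755} \approx 8484.3$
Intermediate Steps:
$s = - \frac{7302741}{4}$ ($s = - \frac{1}{4} - 1825685 = - \frac{7302741}{4} \approx -1.8257 \cdot 10^{6}$)
$m = \frac{27}{8}$ ($m = \left(- \frac{1}{8}\right) \left(-27\right) = \frac{27}{8} \approx 3.375$)
$N{\left(B,X \right)} = - \frac{12}{23} - \frac{X}{46}$ ($N{\left(B,X \right)} = -1 + \frac{\left(X - 22\right) \frac{1}{-10 - 13}}{2} = -1 + \frac{\left(-22 + X\right) \frac{1}{-23}}{2} = -1 + \frac{\left(-22 + X\right) \left(- \frac{1}{23}\right)}{2} = -1 + \frac{\frac{22}{23} - \frac{X}{23}}{2} = -1 - \left(- \frac{11}{23} + \frac{X}{46}\right) = - \frac{12}{23} - \frac{X}{46}$)
$q{\left(f,h \right)} = \frac{- \frac{219}{368} + f}{f + h}$ ($q{\left(f,h \right)} = \frac{f - \frac{219}{368}}{h + f} = \frac{f - \frac{219}{368}}{f + h} = \frac{- \frac{219}{368} + f}{f + h}$)
$\frac{260884}{s} + \frac{L{\left(-1304,-1746 \right)}}{q{\left(213,-1595 \right)}} = \frac{260884}{- \frac{7302741}{4}} - \frac{1304}{\frac{1}{213 - 1595} \left(- \frac{219}{368} + 213\right)} = 260884 \left(- \frac{4}{7302741}\right) - \frac{1304}{\frac{1}{-1382} \cdot \frac{78165}{368}} = - \frac{1043536}{7302741} - \frac{1304}{\left(- \frac{1}{1382}\right) \frac{78165}{368}} = - \frac{1043536}{7302741} - \frac{1304}{- \frac{78165}{508576}} = - \frac{1043536}{7302741} - - \frac{663183104}{78165} = - \frac{1043536}{7302741} + \frac{663183104}{78165} = \frac{1614324292032208}{190272916755}$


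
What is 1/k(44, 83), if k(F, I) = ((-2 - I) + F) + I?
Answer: 1/42 ≈ 0.023810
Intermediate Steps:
k(F, I) = -2 + F (k(F, I) = (-2 + F - I) + I = -2 + F)
1/k(44, 83) = 1/(-2 + 44) = 1/42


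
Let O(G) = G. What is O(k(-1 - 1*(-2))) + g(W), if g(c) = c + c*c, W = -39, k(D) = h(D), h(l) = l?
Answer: 1483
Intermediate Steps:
k(D) = D
g(c) = c + c**2
O(k(-1 - 1*(-2))) + g(W) = (-1 - 1*(-2)) - 39*(1 - 39) = (-1 + 2) - 39*(-38) = 1 + 1482 = 1483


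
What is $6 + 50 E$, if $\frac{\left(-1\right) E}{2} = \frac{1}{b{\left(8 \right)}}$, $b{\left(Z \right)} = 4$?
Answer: $-19$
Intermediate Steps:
$E = - \frac{1}{2}$ ($E = - \frac{2}{4} = \left(-2\right) \frac{1}{4} = - \frac{1}{2} \approx -0.5$)
$6 + 50 E = 6 + 50 \left(- \frac{1}{2}\right) = 6 - 25 = -19$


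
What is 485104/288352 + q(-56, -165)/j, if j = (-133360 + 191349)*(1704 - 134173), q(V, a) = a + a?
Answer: 232902827781539/138440405524502 ≈ 1.6823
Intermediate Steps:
q(V, a) = 2*a
j = -7681744841 (j = 57989*(-132469) = -7681744841)
485104/288352 + q(-56, -165)/j = 485104/288352 + (2*(-165))/(-7681744841) = 485104*(1/288352) - 330*(-1/7681744841) = 30319/18022 + 330/7681744841 = 232902827781539/138440405524502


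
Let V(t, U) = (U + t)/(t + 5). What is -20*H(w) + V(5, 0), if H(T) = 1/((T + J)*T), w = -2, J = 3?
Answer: 21/2 ≈ 10.500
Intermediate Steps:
V(t, U) = (U + t)/(5 + t)
H(T) = 1/(T*(3 + T)) (H(T) = 1/((T + 3)*T) = 1/((3 + T)*T) = 1/(T*(3 + T)))
-20*H(w) + V(5, 0) = -20/((-2)*(3 - 2)) + (0 + 5)/(5 + 5) = -(-10)/1 + 5/10 = -(-10) + (⅒)*5 = -20*(-½) + ½ = 10 + ½ = 21/2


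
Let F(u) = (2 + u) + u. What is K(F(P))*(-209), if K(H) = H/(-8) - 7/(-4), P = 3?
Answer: -627/4 ≈ -156.75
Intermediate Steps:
F(u) = 2 + 2*u
K(H) = 7/4 - H/8 (K(H) = H*(-1/8) - 7*(-1/4) = -H/8 + 7/4 = 7/4 - H/8)
K(F(P))*(-209) = (7/4 - (2 + 2*3)/8)*(-209) = (7/4 - (2 + 6)/8)*(-209) = (7/4 - 1/8*8)*(-209) = (7/4 - 1)*(-209) = (3/4)*(-209) = -627/4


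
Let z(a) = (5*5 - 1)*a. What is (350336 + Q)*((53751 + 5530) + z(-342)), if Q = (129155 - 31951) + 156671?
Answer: 30858868403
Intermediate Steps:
Q = 253875 (Q = 97204 + 156671 = 253875)
z(a) = 24*a (z(a) = (25 - 1)*a = 24*a)
(350336 + Q)*((53751 + 5530) + z(-342)) = (350336 + 253875)*((53751 + 5530) + 24*(-342)) = 604211*(59281 - 8208) = 604211*51073 = 30858868403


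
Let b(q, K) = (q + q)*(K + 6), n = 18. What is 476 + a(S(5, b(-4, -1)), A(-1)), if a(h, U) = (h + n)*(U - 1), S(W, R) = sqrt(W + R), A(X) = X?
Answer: 440 - 2*I*sqrt(35) ≈ 440.0 - 11.832*I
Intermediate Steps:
b(q, K) = 2*q*(6 + K) (b(q, K) = (2*q)*(6 + K) = 2*q*(6 + K))
S(W, R) = sqrt(R + W)
a(h, U) = (-1 + U)*(18 + h) (a(h, U) = (h + 18)*(U - 1) = (18 + h)*(-1 + U) = (-1 + U)*(18 + h))
476 + a(S(5, b(-4, -1)), A(-1)) = 476 + (-18 - sqrt(2*(-4)*(6 - 1) + 5) + 18*(-1) - sqrt(2*(-4)*(6 - 1) + 5)) = 476 + (-18 - sqrt(2*(-4)*5 + 5) - 18 - sqrt(2*(-4)*5 + 5)) = 476 + (-18 - sqrt(-40 + 5) - 18 - sqrt(-40 + 5)) = 476 + (-18 - sqrt(-35) - 18 - sqrt(-35)) = 476 + (-18 - I*sqrt(35) - 18 - I*sqrt(35)) = 476 + (-36 - 2*I*sqrt(35)) = 440 - 2*I*sqrt(35)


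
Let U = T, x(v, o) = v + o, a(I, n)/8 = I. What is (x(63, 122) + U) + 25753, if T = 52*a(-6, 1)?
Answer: 23442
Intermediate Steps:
a(I, n) = 8*I
x(v, o) = o + v
T = -2496 (T = 52*(8*(-6)) = 52*(-48) = -2496)
U = -2496
(x(63, 122) + U) + 25753 = ((122 + 63) - 2496) + 25753 = (185 - 2496) + 25753 = -2311 + 25753 = 23442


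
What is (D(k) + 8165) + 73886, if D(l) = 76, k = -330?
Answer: 82127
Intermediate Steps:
(D(k) + 8165) + 73886 = (76 + 8165) + 73886 = 8241 + 73886 = 82127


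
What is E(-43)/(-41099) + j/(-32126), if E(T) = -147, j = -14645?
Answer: 606617377/1320346474 ≈ 0.45944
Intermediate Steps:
E(-43)/(-41099) + j/(-32126) = -147/(-41099) - 14645/(-32126) = -147*(-1/41099) - 14645*(-1/32126) = 147/41099 + 14645/32126 = 606617377/1320346474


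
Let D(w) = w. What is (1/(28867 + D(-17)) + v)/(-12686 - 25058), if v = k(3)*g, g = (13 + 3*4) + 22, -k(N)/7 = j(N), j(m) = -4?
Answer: -37966601/1088914400 ≈ -0.034866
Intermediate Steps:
k(N) = 28 (k(N) = -7*(-4) = 28)
g = 47 (g = (13 + 12) + 22 = 25 + 22 = 47)
v = 1316 (v = 28*47 = 1316)
(1/(28867 + D(-17)) + v)/(-12686 - 25058) = (1/(28867 - 17) + 1316)/(-12686 - 25058) = (1/28850 + 1316)/(-37744) = (1/28850 + 1316)*(-1/37744) = (37966601/28850)*(-1/37744) = -37966601/1088914400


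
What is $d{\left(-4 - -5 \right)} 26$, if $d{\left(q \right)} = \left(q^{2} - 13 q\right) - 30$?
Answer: $-1092$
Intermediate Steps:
$d{\left(q \right)} = -30 + q^{2} - 13 q$
$d{\left(-4 - -5 \right)} 26 = \left(-30 + \left(-4 - -5\right)^{2} - 13 \left(-4 - -5\right)\right) 26 = \left(-30 + \left(-4 + 5\right)^{2} - 13 \left(-4 + 5\right)\right) 26 = \left(-30 + 1^{2} - 13\right) 26 = \left(-30 + 1 - 13\right) 26 = \left(-42\right) 26 = -1092$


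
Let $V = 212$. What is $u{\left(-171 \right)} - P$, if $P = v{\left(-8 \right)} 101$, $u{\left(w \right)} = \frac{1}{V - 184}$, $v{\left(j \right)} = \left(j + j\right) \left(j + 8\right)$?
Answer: $\frac{1}{28} \approx 0.035714$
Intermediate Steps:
$v{\left(j \right)} = 2 j \left(8 + j\right)$
$u{\left(w \right)} = \frac{1}{28}$ ($u{\left(w \right)} = \frac{1}{212 - 184} = \frac{1}{28}$)
$P = 0$ ($P = 2 \left(-8\right) \left(8 - 8\right) 101 = 2 \left(-8\right) 0 \cdot 101 = 0 \cdot 101 = 0$)
$u{\left(-171 \right)} - P = \frac{1}{28} - 0 = \frac{1}{28} + 0 = \frac{1}{28}$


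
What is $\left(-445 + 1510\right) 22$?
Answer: $23430$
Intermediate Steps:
$\left(-445 + 1510\right) 22 = 1065 \cdot 22 = 23430$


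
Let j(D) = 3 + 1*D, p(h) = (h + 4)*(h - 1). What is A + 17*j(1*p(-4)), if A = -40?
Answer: 11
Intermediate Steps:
p(h) = (-1 + h)*(4 + h) (p(h) = (4 + h)*(-1 + h) = (-1 + h)*(4 + h))
j(D) = 3 + D
A + 17*j(1*p(-4)) = -40 + 17*(3 + 1*(-4 + (-4)**2 + 3*(-4))) = -40 + 17*(3 + 1*(-4 + 16 - 12)) = -40 + 17*(3 + 1*0) = -40 + 17*(3 + 0) = -40 + 17*3 = -40 + 51 = 11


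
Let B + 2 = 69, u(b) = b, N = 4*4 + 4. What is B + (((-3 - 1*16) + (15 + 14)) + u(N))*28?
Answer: 907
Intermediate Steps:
N = 20 (N = 16 + 4 = 20)
B = 67 (B = -2 + 69 = 67)
B + (((-3 - 1*16) + (15 + 14)) + u(N))*28 = 67 + (((-3 - 1*16) + (15 + 14)) + 20)*28 = 67 + (((-3 - 16) + 29) + 20)*28 = 67 + ((-19 + 29) + 20)*28 = 67 + (10 + 20)*28 = 67 + 30*28 = 67 + 840 = 907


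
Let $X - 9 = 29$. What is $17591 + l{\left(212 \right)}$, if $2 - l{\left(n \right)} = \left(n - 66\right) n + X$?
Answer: $-13397$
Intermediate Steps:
$X = 38$ ($X = 9 + 29 = 38$)
$l{\left(n \right)} = -36 - n \left(-66 + n\right)$ ($l{\left(n \right)} = 2 - \left(\left(n - 66\right) n + 38\right) = 2 - \left(\left(-66 + n\right) n + 38\right) = 2 - \left(n \left(-66 + n\right) + 38\right) = 2 - \left(38 + n \left(-66 + n\right)\right) = -36 - n \left(-66 + n\right)$)
$17591 + l{\left(212 \right)} = 17591 - 30988 = -13397$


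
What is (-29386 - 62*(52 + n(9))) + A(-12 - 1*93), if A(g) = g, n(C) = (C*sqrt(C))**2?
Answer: -77913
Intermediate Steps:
n(C) = C**3 (n(C) = (C**(3/2))**2 = C**3)
(-29386 - 62*(52 + n(9))) + A(-12 - 1*93) = (-29386 - 62*(52 + 9**3)) + (-12 - 1*93) = (-29386 - 62*(52 + 729)) + (-12 - 93) = (-29386 - 62*781) - 105 = (-29386 - 48422) - 105 = -77808 - 105 = -77913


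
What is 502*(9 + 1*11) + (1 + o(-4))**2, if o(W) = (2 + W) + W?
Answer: 10065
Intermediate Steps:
o(W) = 2 + 2*W
502*(9 + 1*11) + (1 + o(-4))**2 = 502*(9 + 1*11) + (1 + (2 + 2*(-4)))**2 = 502*(9 + 11) + (1 + (2 - 8))**2 = 502*20 + (1 - 6)**2 = 10040 + (-5)**2 = 10040 + 25 = 10065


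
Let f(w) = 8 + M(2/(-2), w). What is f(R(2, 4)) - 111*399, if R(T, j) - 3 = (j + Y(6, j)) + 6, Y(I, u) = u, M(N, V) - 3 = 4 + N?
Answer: -44275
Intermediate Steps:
M(N, V) = 7 + N (M(N, V) = 3 + (4 + N) = 7 + N)
R(T, j) = 9 + 2*j (R(T, j) = 3 + ((j + j) + 6) = 3 + (2*j + 6) = 3 + (6 + 2*j) = 9 + 2*j)
f(w) = 14 (f(w) = 8 + (7 + 2/(-2)) = 8 + (7 + 2*(-½)) = 8 + (7 - 1) = 8 + 6 = 14)
f(R(2, 4)) - 111*399 = 14 - 111*399 = 14 - 44289 = -44275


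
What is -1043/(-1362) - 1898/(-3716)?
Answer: 807608/632649 ≈ 1.2766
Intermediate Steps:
-1043/(-1362) - 1898/(-3716) = -1043*(-1/1362) - 1898*(-1/3716) = 1043/1362 + 949/1858 = 807608/632649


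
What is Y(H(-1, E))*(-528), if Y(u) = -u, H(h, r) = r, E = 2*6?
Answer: 6336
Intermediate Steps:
E = 12
Y(H(-1, E))*(-528) = -1*12*(-528) = -12*(-528) = 6336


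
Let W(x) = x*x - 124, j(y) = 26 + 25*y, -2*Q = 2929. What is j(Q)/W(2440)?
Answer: -24391/3968984 ≈ -0.0061454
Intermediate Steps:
Q = -2929/2 (Q = -½*2929 = -2929/2 ≈ -1464.5)
W(x) = -124 + x² (W(x) = x² - 124 = -124 + x²)
j(Q)/W(2440) = (26 + 25*(-2929/2))/(-124 + 2440²) = (26 - 73225/2)/(-124 + 5953600) = -73173/2/5953476 = -73173/2*1/5953476 = -24391/3968984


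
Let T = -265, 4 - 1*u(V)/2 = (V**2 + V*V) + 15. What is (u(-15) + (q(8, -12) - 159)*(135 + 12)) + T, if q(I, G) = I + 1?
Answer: -23237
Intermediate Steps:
u(V) = -22 - 4*V**2 (u(V) = 8 - 2*((V**2 + V*V) + 15) = 8 - 2*((V**2 + V**2) + 15) = 8 - 2*(2*V**2 + 15) = 8 - 2*(15 + 2*V**2) = 8 + (-30 - 4*V**2) = -22 - 4*V**2)
q(I, G) = 1 + I
(u(-15) + (q(8, -12) - 159)*(135 + 12)) + T = ((-22 - 4*(-15)**2) + ((1 + 8) - 159)*(135 + 12)) - 265 = ((-22 - 4*225) + (9 - 159)*147) - 265 = ((-22 - 900) - 150*147) - 265 = (-922 - 22050) - 265 = -22972 - 265 = -23237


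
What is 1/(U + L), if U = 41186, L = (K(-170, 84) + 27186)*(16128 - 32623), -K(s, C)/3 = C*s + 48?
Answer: -1/1152662404 ≈ -8.6756e-10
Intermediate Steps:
K(s, C) = -144 - 3*C*s (K(s, C) = -3*(C*s + 48) = -3*(48 + C*s) = -144 - 3*C*s)
L = -1152703590 (L = ((-144 - 3*84*(-170)) + 27186)*(16128 - 32623) = ((-144 + 42840) + 27186)*(-16495) = (42696 + 27186)*(-16495) = 69882*(-16495) = -1152703590)
1/(U + L) = 1/(41186 - 1152703590) = 1/(-1152662404) = -1/1152662404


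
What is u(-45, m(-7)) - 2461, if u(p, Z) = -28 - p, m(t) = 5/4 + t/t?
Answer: -2444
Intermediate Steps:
m(t) = 9/4 (m(t) = 5*(1/4) + 1 = 5/4 + 1 = 9/4)
u(-45, m(-7)) - 2461 = (-28 - 1*(-45)) - 2461 = (-28 + 45) - 2461 = 17 - 2461 = -2444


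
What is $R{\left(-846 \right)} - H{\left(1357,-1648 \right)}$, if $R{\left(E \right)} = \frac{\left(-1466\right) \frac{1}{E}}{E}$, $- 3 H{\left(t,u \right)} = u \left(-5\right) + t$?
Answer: $\frac{1144787009}{357858} \approx 3199.0$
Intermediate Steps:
$H{\left(t,u \right)} = - \frac{t}{3} + \frac{5 u}{3}$ ($H{\left(t,u \right)} = - \frac{u \left(-5\right) + t}{3} = - \frac{- 5 u + t}{3} = - \frac{t - 5 u}{3} = - \frac{t}{3} + \frac{5 u}{3}$)
$R{\left(E \right)} = - \frac{1466}{E^{2}}$
$R{\left(-846 \right)} - H{\left(1357,-1648 \right)} = - \frac{1466}{715716} - \left(\left(- \frac{1}{3}\right) 1357 + \frac{5}{3} \left(-1648\right)\right) = \left(-1466\right) \frac{1}{715716} - \left(- \frac{1357}{3} - \frac{8240}{3}\right) = - \frac{733}{357858} - -3199 = - \frac{733}{357858} + 3199 = \frac{1144787009}{357858}$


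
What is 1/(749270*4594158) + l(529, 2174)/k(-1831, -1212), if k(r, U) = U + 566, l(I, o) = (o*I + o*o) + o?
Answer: -10117669824997375357/1111851518985180 ≈ -9099.8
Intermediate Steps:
l(I, o) = o + o² + I*o (l(I, o) = (I*o + o²) + o = (o² + I*o) + o = o + o² + I*o)
k(r, U) = 566 + U
1/(749270*4594158) + l(529, 2174)/k(-1831, -1212) = 1/(749270*4594158) + (2174*(1 + 529 + 2174))/(566 - 1212) = (1/749270)*(1/4594158) + (2174*2704)/(-646) = 1/3442264764660 + 5878496*(-1/646) = 1/3442264764660 - 2939248/323 = -10117669824997375357/1111851518985180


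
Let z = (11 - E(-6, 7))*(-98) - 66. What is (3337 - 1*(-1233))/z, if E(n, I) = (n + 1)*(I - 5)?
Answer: -2285/1062 ≈ -2.1516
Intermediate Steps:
E(n, I) = (1 + n)*(-5 + I)
z = -2124 (z = (11 - (-5 + 7 - 5*(-6) + 7*(-6)))*(-98) - 66 = (11 - (-5 + 7 + 30 - 42))*(-98) - 66 = (11 - 1*(-10))*(-98) - 66 = (11 + 10)*(-98) - 66 = 21*(-98) - 66 = -2058 - 66 = -2124)
(3337 - 1*(-1233))/z = (3337 - 1*(-1233))/(-2124) = (3337 + 1233)*(-1/2124) = 4570*(-1/2124) = -2285/1062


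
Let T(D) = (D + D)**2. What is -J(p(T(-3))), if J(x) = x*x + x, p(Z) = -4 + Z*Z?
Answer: -1670556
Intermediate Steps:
T(D) = 4*D**2 (T(D) = (2*D)**2 = 4*D**2)
p(Z) = -4 + Z**2
J(x) = x + x**2 (J(x) = x**2 + x = x + x**2)
-J(p(T(-3))) = -(-4 + (4*(-3)**2)**2)*(1 + (-4 + (4*(-3)**2)**2)) = -(-4 + (4*9)**2)*(1 + (-4 + (4*9)**2)) = -(-4 + 36**2)*(1 + (-4 + 36**2)) = -(-4 + 1296)*(1 + (-4 + 1296)) = -1292*(1 + 1292) = -1292*1293 = -1*1670556 = -1670556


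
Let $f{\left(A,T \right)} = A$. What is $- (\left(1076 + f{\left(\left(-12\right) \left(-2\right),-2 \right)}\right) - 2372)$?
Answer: $1272$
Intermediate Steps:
$- (\left(1076 + f{\left(\left(-12\right) \left(-2\right),-2 \right)}\right) - 2372) = - (\left(1076 - -24\right) - 2372) = - (\left(1076 + 24\right) - 2372) = - (1100 - 2372) = \left(-1\right) \left(-1272\right) = 1272$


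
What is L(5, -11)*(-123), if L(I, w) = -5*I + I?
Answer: 2460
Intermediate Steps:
L(I, w) = -4*I
L(5, -11)*(-123) = -4*5*(-123) = -20*(-123) = 2460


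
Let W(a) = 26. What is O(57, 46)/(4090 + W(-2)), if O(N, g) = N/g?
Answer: 19/63112 ≈ 0.00030105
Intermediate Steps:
O(57, 46)/(4090 + W(-2)) = (57/46)/(4090 + 26) = (57*(1/46))/4116 = (57/46)*(1/4116) = 19/63112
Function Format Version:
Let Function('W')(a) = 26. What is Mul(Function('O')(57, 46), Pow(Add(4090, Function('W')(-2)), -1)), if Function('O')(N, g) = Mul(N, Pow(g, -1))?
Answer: Rational(19, 63112) ≈ 0.00030105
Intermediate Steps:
Mul(Function('O')(57, 46), Pow(Add(4090, Function('W')(-2)), -1)) = Mul(Mul(57, Pow(46, -1)), Pow(Add(4090, 26), -1)) = Mul(Mul(57, Rational(1, 46)), Pow(4116, -1)) = Mul(Rational(57, 46), Rational(1, 4116)) = Rational(19, 63112)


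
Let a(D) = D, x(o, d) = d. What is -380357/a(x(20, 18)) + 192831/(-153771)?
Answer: -19497115735/922626 ≈ -21132.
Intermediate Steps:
-380357/a(x(20, 18)) + 192831/(-153771) = -380357/18 + 192831/(-153771) = -380357*1/18 + 192831*(-1/153771) = -380357/18 - 64277/51257 = -19497115735/922626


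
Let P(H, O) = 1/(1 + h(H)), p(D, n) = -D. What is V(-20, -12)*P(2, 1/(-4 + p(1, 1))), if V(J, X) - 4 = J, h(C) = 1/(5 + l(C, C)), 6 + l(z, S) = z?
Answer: -8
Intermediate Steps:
l(z, S) = -6 + z
h(C) = 1/(-1 + C) (h(C) = 1/(5 + (-6 + C)) = 1/(-1 + C))
V(J, X) = 4 + J
P(H, O) = 1/(1 + 1/(-1 + H))
V(-20, -12)*P(2, 1/(-4 + p(1, 1))) = (4 - 20)*((-1 + 2)/2) = -8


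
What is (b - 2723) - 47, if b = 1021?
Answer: -1749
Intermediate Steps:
(b - 2723) - 47 = (1021 - 2723) - 47 = -1702 - 47 = -1749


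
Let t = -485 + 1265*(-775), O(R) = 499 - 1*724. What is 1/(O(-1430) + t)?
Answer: -1/981085 ≈ -1.0193e-6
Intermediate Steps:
O(R) = -225 (O(R) = 499 - 724 = -225)
t = -980860 (t = -485 - 980375 = -980860)
1/(O(-1430) + t) = 1/(-225 - 980860) = 1/(-981085) = -1/981085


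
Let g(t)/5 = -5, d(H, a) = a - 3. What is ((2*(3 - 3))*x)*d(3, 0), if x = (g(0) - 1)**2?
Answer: 0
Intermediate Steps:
d(H, a) = -3 + a
g(t) = -25 (g(t) = 5*(-5) = -25)
x = 676 (x = (-25 - 1)**2 = (-26)**2 = 676)
((2*(3 - 3))*x)*d(3, 0) = ((2*(3 - 3))*676)*(-3 + 0) = ((2*0)*676)*(-3) = (0*676)*(-3) = 0*(-3) = 0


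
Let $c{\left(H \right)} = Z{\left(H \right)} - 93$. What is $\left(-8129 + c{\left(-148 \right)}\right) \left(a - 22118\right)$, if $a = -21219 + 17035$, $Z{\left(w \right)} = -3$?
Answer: $216333950$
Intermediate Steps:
$a = -4184$
$c{\left(H \right)} = -96$ ($c{\left(H \right)} = -3 - 93 = -96$)
$\left(-8129 + c{\left(-148 \right)}\right) \left(a - 22118\right) = \left(-8129 - 96\right) \left(-4184 - 22118\right) = \left(-8225\right) \left(-26302\right) = 216333950$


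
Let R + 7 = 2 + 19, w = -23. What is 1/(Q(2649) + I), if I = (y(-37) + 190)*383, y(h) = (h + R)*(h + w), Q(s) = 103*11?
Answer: 1/602443 ≈ 1.6599e-6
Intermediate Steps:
R = 14 (R = -7 + (2 + 19) = -7 + 21 = 14)
Q(s) = 1133
y(h) = (-23 + h)*(14 + h) (y(h) = (h + 14)*(h - 23) = (14 + h)*(-23 + h) = (-23 + h)*(14 + h))
I = 601310 (I = ((-322 + (-37)**2 - 9*(-37)) + 190)*383 = ((-322 + 1369 + 333) + 190)*383 = (1380 + 190)*383 = 1570*383 = 601310)
1/(Q(2649) + I) = 1/(1133 + 601310) = 1/602443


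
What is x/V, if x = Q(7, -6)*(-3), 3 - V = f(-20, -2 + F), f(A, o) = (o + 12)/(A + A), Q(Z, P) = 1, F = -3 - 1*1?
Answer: -20/21 ≈ -0.95238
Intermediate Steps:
F = -4 (F = -3 - 1 = -4)
f(A, o) = (12 + o)/(2*A) (f(A, o) = (12 + o)/((2*A)) = (12 + o)*(1/(2*A)) = (12 + o)/(2*A))
V = 63/20 (V = 3 - (12 + (-2 - 4))/(2*(-20)) = 3 - (-1)*(12 - 6)/(2*20) = 3 - (-1)*6/(2*20) = 3 - 1*(-3/20) = 3 + 3/20 = 63/20 ≈ 3.1500)
x = -3 (x = 1*(-3) = -3)
x/V = -3/63/20 = -3*20/63 = -20/21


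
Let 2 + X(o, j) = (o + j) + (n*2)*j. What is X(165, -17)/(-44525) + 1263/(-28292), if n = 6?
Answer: -54594139/1259701300 ≈ -0.043339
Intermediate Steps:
X(o, j) = -2 + o + 13*j (X(o, j) = -2 + ((o + j) + (6*2)*j) = -2 + ((j + o) + 12*j) = -2 + (o + 13*j) = -2 + o + 13*j)
X(165, -17)/(-44525) + 1263/(-28292) = (-2 + 165 + 13*(-17))/(-44525) + 1263/(-28292) = (-2 + 165 - 221)*(-1/44525) + 1263*(-1/28292) = -58*(-1/44525) - 1263/28292 = 58/44525 - 1263/28292 = -54594139/1259701300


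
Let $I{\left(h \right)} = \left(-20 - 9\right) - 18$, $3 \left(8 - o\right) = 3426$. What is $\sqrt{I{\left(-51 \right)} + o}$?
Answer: $i \sqrt{1181} \approx 34.366 i$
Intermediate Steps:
$o = -1134$ ($o = 8 - 1142 = -1134$)
$I{\left(h \right)} = -47$ ($I{\left(h \right)} = -29 - 18 = -47$)
$\sqrt{I{\left(-51 \right)} + o} = \sqrt{-47 - 1134} = \sqrt{-1181} = i \sqrt{1181}$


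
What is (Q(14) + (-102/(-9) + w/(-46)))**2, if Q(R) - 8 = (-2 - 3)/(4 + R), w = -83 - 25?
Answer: 78517321/171396 ≈ 458.10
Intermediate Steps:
w = -108
Q(R) = 8 - 5/(4 + R) (Q(R) = 8 + (-2 - 3)/(4 + R) = 8 - 5/(4 + R))
(Q(14) + (-102/(-9) + w/(-46)))**2 = ((27 + 8*14)/(4 + 14) + (-102/(-9) - 108/(-46)))**2 = ((27 + 112)/18 + (-102*(-1/9) - 108*(-1/46)))**2 = ((1/18)*139 + (34/3 + 54/23))**2 = (139/18 + 944/69)**2 = (8861/414)**2 = 78517321/171396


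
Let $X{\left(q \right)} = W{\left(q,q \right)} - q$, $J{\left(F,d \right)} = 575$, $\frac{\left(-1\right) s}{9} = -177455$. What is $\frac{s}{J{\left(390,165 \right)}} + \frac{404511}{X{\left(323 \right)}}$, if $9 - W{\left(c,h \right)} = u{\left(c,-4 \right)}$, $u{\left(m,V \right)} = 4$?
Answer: $\frac{18352159}{12190} \approx 1505.5$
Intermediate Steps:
$s = 1597095$ ($s = \left(-9\right) \left(-177455\right) = 1597095$)
$W{\left(c,h \right)} = 5$ ($W{\left(c,h \right)} = 9 - 4 = 5$)
$X{\left(q \right)} = 5 - q$
$\frac{s}{J{\left(390,165 \right)}} + \frac{404511}{X{\left(323 \right)}} = \frac{1597095}{575} + \frac{404511}{5 - 323} = 1597095 \cdot \frac{1}{575} + \frac{404511}{5 - 323} = \frac{319419}{115} + \frac{404511}{-318} = \frac{319419}{115} + 404511 \left(- \frac{1}{318}\right) = \frac{319419}{115} - \frac{134837}{106} = \frac{18352159}{12190}$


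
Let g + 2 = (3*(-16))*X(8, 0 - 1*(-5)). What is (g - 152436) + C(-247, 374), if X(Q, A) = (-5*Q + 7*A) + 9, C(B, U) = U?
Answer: -152256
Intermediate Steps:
X(Q, A) = 9 - 5*Q + 7*A
g = -194 (g = -2 + (3*(-16))*(9 - 5*8 + 7*(0 - 1*(-5))) = -2 - 48*(9 - 40 + 7*(0 + 5)) = -2 - 48*(9 - 40 + 7*5) = -2 - 48*(9 - 40 + 35) = -2 - 48*4 = -2 - 192 = -194)
(g - 152436) + C(-247, 374) = (-194 - 152436) + 374 = -152630 + 374 = -152256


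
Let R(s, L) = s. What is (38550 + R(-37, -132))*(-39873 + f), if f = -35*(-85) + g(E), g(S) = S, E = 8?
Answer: -1420744570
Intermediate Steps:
f = 2983 (f = -35*(-85) + 8 = 2975 + 8 = 2983)
(38550 + R(-37, -132))*(-39873 + f) = (38550 - 37)*(-39873 + 2983) = 38513*(-36890) = -1420744570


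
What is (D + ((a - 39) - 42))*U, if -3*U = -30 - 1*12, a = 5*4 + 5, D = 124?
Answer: 952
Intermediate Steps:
a = 25 (a = 20 + 5 = 25)
U = 14 (U = -(-30 - 1*12)/3 = -(-30 - 12)/3 = -1/3*(-42) = 14)
(D + ((a - 39) - 42))*U = (124 + ((25 - 39) - 42))*14 = (124 + (-14 - 42))*14 = (124 - 56)*14 = 68*14 = 952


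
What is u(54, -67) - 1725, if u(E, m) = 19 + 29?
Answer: -1677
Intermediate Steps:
u(E, m) = 48
u(54, -67) - 1725 = 48 - 1725 = -1677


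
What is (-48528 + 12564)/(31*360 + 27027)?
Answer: -3996/4243 ≈ -0.94179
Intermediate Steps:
(-48528 + 12564)/(31*360 + 27027) = -35964/(11160 + 27027) = -35964/38187 = -35964*1/38187 = -3996/4243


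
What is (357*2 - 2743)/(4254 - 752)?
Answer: -2029/3502 ≈ -0.57938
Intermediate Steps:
(357*2 - 2743)/(4254 - 752) = (714 - 2743)/3502 = -2029*1/3502 = -2029/3502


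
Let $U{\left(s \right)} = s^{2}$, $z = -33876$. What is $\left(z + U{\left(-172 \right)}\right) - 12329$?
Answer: $-16621$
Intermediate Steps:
$\left(z + U{\left(-172 \right)}\right) - 12329 = \left(-33876 + \left(-172\right)^{2}\right) - 12329 = \left(-33876 + 29584\right) - 12329 = -4292 - 12329 = -16621$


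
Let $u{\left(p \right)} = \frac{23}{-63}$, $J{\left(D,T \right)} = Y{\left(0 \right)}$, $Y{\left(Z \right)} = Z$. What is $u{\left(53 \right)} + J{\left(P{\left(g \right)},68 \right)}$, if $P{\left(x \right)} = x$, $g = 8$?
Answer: $- \frac{23}{63} \approx -0.36508$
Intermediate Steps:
$J{\left(D,T \right)} = 0$
$u{\left(p \right)} = - \frac{23}{63}$ ($u{\left(p \right)} = 23 \left(- \frac{1}{63}\right) = - \frac{23}{63}$)
$u{\left(53 \right)} + J{\left(P{\left(g \right)},68 \right)} = - \frac{23}{63} + 0 = - \frac{23}{63}$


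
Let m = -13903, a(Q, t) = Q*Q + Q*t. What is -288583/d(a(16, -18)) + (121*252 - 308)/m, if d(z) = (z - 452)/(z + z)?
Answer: -64198363448/1682263 ≈ -38162.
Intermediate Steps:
a(Q, t) = Q² + Q*t
d(z) = (-452 + z)/(2*z) (d(z) = (-452 + z)/((2*z)) = (-452 + z)*(1/(2*z)) = (-452 + z)/(2*z))
-288583/d(a(16, -18)) + (121*252 - 308)/m = -288583*32*(16 - 18)/(-452 + 16*(16 - 18)) + (121*252 - 308)/(-13903) = -288583*(-64/(-452 + 16*(-2))) + (30492 - 308)*(-1/13903) = -288583*(-64/(-452 - 32)) + 30184*(-1/13903) = -288583/((½)*(-1/32)*(-484)) - 30184/13903 = -288583/121/16 - 30184/13903 = -288583*16/121 - 30184/13903 = -4617328/121 - 30184/13903 = -64198363448/1682263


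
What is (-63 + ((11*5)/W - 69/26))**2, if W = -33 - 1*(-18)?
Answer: 29235649/6084 ≈ 4805.3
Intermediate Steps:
W = -15 (W = -33 + 18 = -15)
(-63 + ((11*5)/W - 69/26))**2 = (-63 + ((11*5)/(-15) - 69/26))**2 = (-63 + (55*(-1/15) - 69*1/26))**2 = (-63 + (-11/3 - 69/26))**2 = (-63 - 493/78)**2 = (-5407/78)**2 = 29235649/6084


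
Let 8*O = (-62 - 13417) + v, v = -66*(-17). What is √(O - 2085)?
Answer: I*√58074/4 ≈ 60.246*I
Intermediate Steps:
v = 1122
O = -12357/8 (O = ((-62 - 13417) + 1122)/8 = (-13479 + 1122)/8 = (⅛)*(-12357) = -12357/8 ≈ -1544.6)
√(O - 2085) = √(-12357/8 - 2085) = √(-29037/8) = I*√58074/4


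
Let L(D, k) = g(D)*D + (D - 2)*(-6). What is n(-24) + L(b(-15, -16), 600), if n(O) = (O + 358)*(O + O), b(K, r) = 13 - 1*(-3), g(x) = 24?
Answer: -15732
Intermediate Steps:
b(K, r) = 16 (b(K, r) = 13 + 3 = 16)
L(D, k) = 12 + 18*D (L(D, k) = 24*D + (D - 2)*(-6) = 24*D + (-2 + D)*(-6) = 24*D + (12 - 6*D) = 12 + 18*D)
n(O) = 2*O*(358 + O) (n(O) = (358 + O)*(2*O) = 2*O*(358 + O))
n(-24) + L(b(-15, -16), 600) = 2*(-24)*(358 - 24) + (12 + 18*16) = 2*(-24)*334 + (12 + 288) = -16032 + 300 = -15732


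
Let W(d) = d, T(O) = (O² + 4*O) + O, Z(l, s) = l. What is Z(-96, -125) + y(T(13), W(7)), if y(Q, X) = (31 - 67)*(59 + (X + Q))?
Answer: -10896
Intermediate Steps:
T(O) = O² + 5*O
y(Q, X) = -2124 - 36*Q - 36*X (y(Q, X) = -36*(59 + (Q + X)) = -36*(59 + Q + X) = -2124 - 36*Q - 36*X)
Z(-96, -125) + y(T(13), W(7)) = -96 + (-2124 - 468*(5 + 13) - 36*7) = -96 + (-2124 - 468*18 - 252) = -96 + (-2124 - 36*234 - 252) = -96 + (-2124 - 8424 - 252) = -96 - 10800 = -10896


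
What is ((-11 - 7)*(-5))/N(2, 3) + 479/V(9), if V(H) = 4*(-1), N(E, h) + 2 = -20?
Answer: -5449/44 ≈ -123.84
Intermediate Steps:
N(E, h) = -22 (N(E, h) = -2 - 20 = -22)
V(H) = -4
((-11 - 7)*(-5))/N(2, 3) + 479/V(9) = ((-11 - 7)*(-5))/(-22) + 479/(-4) = -18*(-5)*(-1/22) + 479*(-¼) = 90*(-1/22) - 479/4 = -45/11 - 479/4 = -5449/44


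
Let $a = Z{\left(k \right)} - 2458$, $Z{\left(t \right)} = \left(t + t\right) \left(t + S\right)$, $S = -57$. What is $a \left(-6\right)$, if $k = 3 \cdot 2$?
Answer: $18420$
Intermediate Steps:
$k = 6$
$Z{\left(t \right)} = 2 t \left(-57 + t\right)$ ($Z{\left(t \right)} = \left(t + t\right) \left(t - 57\right) = 2 t \left(-57 + t\right)$)
$a = -3070$ ($a = 2 \cdot 6 \left(-57 + 6\right) - 2458 = 2 \cdot 6 \left(-51\right) - 2458 = -612 - 2458 = -3070$)
$a \left(-6\right) = \left(-3070\right) \left(-6\right) = 18420$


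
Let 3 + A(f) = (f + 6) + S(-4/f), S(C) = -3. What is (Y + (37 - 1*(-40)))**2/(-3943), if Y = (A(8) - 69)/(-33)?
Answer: -6770404/4293927 ≈ -1.5767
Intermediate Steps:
A(f) = f (A(f) = -3 + ((f + 6) - 3) = -3 + ((6 + f) - 3) = -3 + (3 + f) = f)
Y = 61/33 (Y = (8 - 69)/(-33) = -61*(-1/33) = 61/33 ≈ 1.8485)
(Y + (37 - 1*(-40)))**2/(-3943) = (61/33 + (37 - 1*(-40)))**2/(-3943) = (61/33 + (37 + 40))**2*(-1/3943) = (61/33 + 77)**2*(-1/3943) = (2602/33)**2*(-1/3943) = (6770404/1089)*(-1/3943) = -6770404/4293927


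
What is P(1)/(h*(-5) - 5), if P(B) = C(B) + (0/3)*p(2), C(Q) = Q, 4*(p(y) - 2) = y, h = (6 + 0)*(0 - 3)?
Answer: 1/85 ≈ 0.011765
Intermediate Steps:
h = -18 (h = 6*(-3) = -18)
p(y) = 2 + y/4
P(B) = B (P(B) = B + (0/3)*(2 + (¼)*2) = B + (0*(⅓))*(2 + ½) = B + 0*(5/2) = B + 0 = B)
P(1)/(h*(-5) - 5) = 1/(-18*(-5) - 5) = 1/(90 - 5) = 1/85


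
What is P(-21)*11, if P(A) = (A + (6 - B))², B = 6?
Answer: 4851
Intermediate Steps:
P(A) = A² (P(A) = (A + (6 - 1*6))² = (A + (6 - 6))² = (A + 0)² = A²)
P(-21)*11 = (-21)²*11 = 441*11 = 4851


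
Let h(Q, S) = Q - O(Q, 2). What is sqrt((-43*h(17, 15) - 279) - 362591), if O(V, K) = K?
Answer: I*sqrt(363515) ≈ 602.92*I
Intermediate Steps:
h(Q, S) = -2 + Q (h(Q, S) = Q - 1*2 = Q - 2 = -2 + Q)
sqrt((-43*h(17, 15) - 279) - 362591) = sqrt((-43*(-2 + 17) - 279) - 362591) = sqrt((-43*15 - 279) - 362591) = sqrt((-645 - 279) - 362591) = sqrt(-924 - 362591) = sqrt(-363515) = I*sqrt(363515)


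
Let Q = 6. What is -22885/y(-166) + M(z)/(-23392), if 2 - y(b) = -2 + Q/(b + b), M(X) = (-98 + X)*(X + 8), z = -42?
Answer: -28410255/4988 ≈ -5695.7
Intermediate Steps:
M(X) = (-98 + X)*(8 + X)
y(b) = 4 - 3/b (y(b) = 2 - (-2 + 6/(b + b)) = 2 - (-2 + 6/((2*b))) = 2 - (-2 + 6*(1/(2*b))) = 2 - (-2 + 3/b) = 2 + (2 - 3/b) = 4 - 3/b)
-22885/y(-166) + M(z)/(-23392) = -22885/(4 - 3/(-166)) + (-784 + (-42)² - 90*(-42))/(-23392) = -22885/(4 - 3*(-1/166)) + (-784 + 1764 + 3780)*(-1/23392) = -22885/(4 + 3/166) + 4760*(-1/23392) = -22885/667/166 - 35/172 = -22885*166/667 - 35/172 = -165170/29 - 35/172 = -28410255/4988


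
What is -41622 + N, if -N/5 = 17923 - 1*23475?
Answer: -13862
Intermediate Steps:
N = 27760 (N = -5*(17923 - 1*23475) = -5*(17923 - 23475) = -5*(-5552) = 27760)
-41622 + N = -41622 + 27760 = -13862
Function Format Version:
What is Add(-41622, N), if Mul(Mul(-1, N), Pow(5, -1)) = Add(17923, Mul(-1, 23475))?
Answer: -13862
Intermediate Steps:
N = 27760 (N = Mul(-5, Add(17923, Mul(-1, 23475))) = Mul(-5, Add(17923, -23475)) = Mul(-5, -5552) = 27760)
Add(-41622, N) = Add(-41622, 27760) = -13862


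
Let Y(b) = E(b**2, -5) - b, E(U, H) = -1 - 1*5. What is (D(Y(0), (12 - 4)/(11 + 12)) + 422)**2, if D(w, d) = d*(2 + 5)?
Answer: 95296644/529 ≈ 1.8015e+5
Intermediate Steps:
E(U, H) = -6 (E(U, H) = -1 - 5 = -6)
Y(b) = -6 - b
D(w, d) = 7*d (D(w, d) = d*7 = 7*d)
(D(Y(0), (12 - 4)/(11 + 12)) + 422)**2 = (7*((12 - 4)/(11 + 12)) + 422)**2 = (7*(8/23) + 422)**2 = (56/23 + 422)**2 = (9762/23)**2 = 95296644/529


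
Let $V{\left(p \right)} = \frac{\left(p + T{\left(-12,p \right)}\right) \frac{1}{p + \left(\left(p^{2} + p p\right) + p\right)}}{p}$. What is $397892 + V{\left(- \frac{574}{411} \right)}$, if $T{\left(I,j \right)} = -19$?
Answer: $\frac{42738667921735}{107409176} \approx 3.9791 \cdot 10^{5}$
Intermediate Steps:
$V{\left(p \right)} = \frac{-19 + p}{p \left(2 p + 2 p^{2}\right)}$ ($V{\left(p \right)} = \frac{\left(p - 19\right) \frac{1}{p + \left(\left(p^{2} + p p\right) + p\right)}}{p} = \frac{\left(-19 + p\right) \frac{1}{p + \left(\left(p^{2} + p^{2}\right) + p\right)}}{p} = \frac{\left(-19 + p\right) \frac{1}{p + \left(2 p^{2} + p\right)}}{p} = \frac{\left(-19 + p\right) \frac{1}{p + \left(p + 2 p^{2}\right)}}{p} = \frac{\left(-19 + p\right) \frac{1}{2 p + 2 p^{2}}}{p} = \frac{\frac{1}{2 p + 2 p^{2}} \left(-19 + p\right)}{p} = \frac{-19 + p}{p \left(2 p + 2 p^{2}\right)}$)
$397892 + V{\left(- \frac{574}{411} \right)} = 397892 + \frac{-19 - \frac{574}{411}}{2 \cdot \frac{329476}{168921} \left(1 - \frac{574}{411}\right)} = 397892 + \frac{1}{2} \cdot \frac{168921}{329476} \frac{1}{- \frac{163}{411}} \left(- \frac{8383}{411}\right) = 397892 + \frac{1}{2} \cdot \frac{168921}{329476} \left(- \frac{411}{163}\right) \left(- \frac{8383}{411}\right) = 397892 + \frac{1416064743}{107409176} = \frac{42738667921735}{107409176}$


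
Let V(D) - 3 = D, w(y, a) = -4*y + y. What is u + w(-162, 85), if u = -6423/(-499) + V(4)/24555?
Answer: 6112651528/12252945 ≈ 498.87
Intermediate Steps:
w(y, a) = -3*y
V(D) = 3 + D
u = 157720258/12252945 (u = -6423/(-499) + (3 + 4)/24555 = -6423*(-1/499) + 7*(1/24555) = 6423/499 + 7/24555 = 157720258/12252945 ≈ 12.872)
u + w(-162, 85) = 157720258/12252945 - 3*(-162) = 157720258/12252945 + 486 = 6112651528/12252945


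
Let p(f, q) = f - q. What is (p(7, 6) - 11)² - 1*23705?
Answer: -23605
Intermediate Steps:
(p(7, 6) - 11)² - 1*23705 = ((7 - 1*6) - 11)² - 1*23705 = ((7 - 6) - 11)² - 23705 = (1 - 11)² - 23705 = (-10)² - 23705 = 100 - 23705 = -23605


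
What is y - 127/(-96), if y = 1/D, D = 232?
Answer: 3695/2784 ≈ 1.3272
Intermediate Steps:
y = 1/232 ≈ 0.0043103
y - 127/(-96) = 1/232 - 127/(-96) = 1/232 - 127*(-1/96) = 1/232 + 127/96 = 3695/2784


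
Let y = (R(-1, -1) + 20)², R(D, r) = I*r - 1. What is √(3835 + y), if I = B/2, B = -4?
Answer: 2*√1069 ≈ 65.391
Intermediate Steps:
I = -2 (I = -4/2 = -4*½ = -2)
R(D, r) = -1 - 2*r (R(D, r) = -2*r - 1 = -1 - 2*r)
y = 441 (y = ((-1 - 2*(-1)) + 20)² = ((-1 + 2) + 20)² = (1 + 20)² = 21² = 441)
√(3835 + y) = √(3835 + 441) = √4276 = 2*√1069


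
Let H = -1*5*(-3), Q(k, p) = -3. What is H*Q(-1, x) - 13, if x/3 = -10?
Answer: -58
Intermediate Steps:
x = -30 (x = 3*(-10) = -30)
H = 15 (H = -5*(-3) = 15)
H*Q(-1, x) - 13 = 15*(-3) - 13 = -45 - 13 = -58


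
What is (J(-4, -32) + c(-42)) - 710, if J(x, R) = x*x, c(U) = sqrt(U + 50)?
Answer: -694 + 2*sqrt(2) ≈ -691.17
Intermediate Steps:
c(U) = sqrt(50 + U)
J(x, R) = x**2
(J(-4, -32) + c(-42)) - 710 = ((-4)**2 + sqrt(50 - 42)) - 710 = (16 + sqrt(8)) - 710 = (16 + 2*sqrt(2)) - 710 = -694 + 2*sqrt(2)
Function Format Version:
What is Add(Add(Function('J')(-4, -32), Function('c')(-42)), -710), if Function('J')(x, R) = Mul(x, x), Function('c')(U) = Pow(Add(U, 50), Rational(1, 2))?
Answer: Add(-694, Mul(2, Pow(2, Rational(1, 2)))) ≈ -691.17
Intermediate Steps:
Function('c')(U) = Pow(Add(50, U), Rational(1, 2))
Function('J')(x, R) = Pow(x, 2)
Add(Add(Function('J')(-4, -32), Function('c')(-42)), -710) = Add(Add(Pow(-4, 2), Pow(Add(50, -42), Rational(1, 2))), -710) = Add(Add(16, Pow(8, Rational(1, 2))), -710) = Add(Add(16, Mul(2, Pow(2, Rational(1, 2)))), -710) = Add(-694, Mul(2, Pow(2, Rational(1, 2))))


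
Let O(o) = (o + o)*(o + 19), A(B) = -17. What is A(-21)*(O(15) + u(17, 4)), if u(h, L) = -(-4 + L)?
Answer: -17340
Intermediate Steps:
u(h, L) = 4 - L
O(o) = 2*o*(19 + o) (O(o) = (2*o)*(19 + o) = 2*o*(19 + o))
A(-21)*(O(15) + u(17, 4)) = -17*(2*15*(19 + 15) + (4 - 1*4)) = -17*(2*15*34 + (4 - 4)) = -17*(1020 + 0) = -17*1020 = -17340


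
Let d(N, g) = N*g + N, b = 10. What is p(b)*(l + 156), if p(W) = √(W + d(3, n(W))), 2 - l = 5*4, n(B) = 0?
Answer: 138*√13 ≈ 497.57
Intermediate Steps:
d(N, g) = N + N*g
l = -18 (l = 2 - 5*4 = 2 - 1*20 = 2 - 20 = -18)
p(W) = √(3 + W) (p(W) = √(W + 3*(1 + 0)) = √(W + 3*1) = √(W + 3) = √(3 + W))
p(b)*(l + 156) = √(3 + 10)*(-18 + 156) = √13*138 = 138*√13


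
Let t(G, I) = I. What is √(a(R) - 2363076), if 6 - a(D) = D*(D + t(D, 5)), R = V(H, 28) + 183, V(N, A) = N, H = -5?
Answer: 2*I*√598911 ≈ 1547.8*I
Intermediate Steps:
R = 178 (R = -5 + 183 = 178)
a(D) = 6 - D*(5 + D) (a(D) = 6 - D*(D + 5) = 6 - D*(5 + D))
√(a(R) - 2363076) = √((6 - 1*178² - 5*178) - 2363076) = √((6 - 1*31684 - 890) - 2363076) = √((6 - 31684 - 890) - 2363076) = √(-32568 - 2363076) = √(-2395644) = 2*I*√598911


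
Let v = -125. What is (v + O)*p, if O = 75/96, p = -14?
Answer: 27825/16 ≈ 1739.1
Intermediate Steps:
O = 25/32 (O = 75*(1/96) = 25/32 ≈ 0.78125)
(v + O)*p = (-125 + 25/32)*(-14) = -3975/32*(-14) = 27825/16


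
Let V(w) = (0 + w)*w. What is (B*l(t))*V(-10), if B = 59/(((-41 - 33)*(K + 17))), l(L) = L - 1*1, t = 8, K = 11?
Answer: -1475/74 ≈ -19.932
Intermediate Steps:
l(L) = -1 + L (l(L) = L - 1 = -1 + L)
B = -59/2072 (B = 59/(((-41 - 33)*(11 + 17))) = 59/((-74*28)) = 59/(-2072) = 59*(-1/2072) = -59/2072 ≈ -0.028475)
V(w) = w**2 (V(w) = w*w = w**2)
(B*l(t))*V(-10) = -59*(-1 + 8)/2072*(-10)**2 = -59/2072*7*100 = -59/296*100 = -1475/74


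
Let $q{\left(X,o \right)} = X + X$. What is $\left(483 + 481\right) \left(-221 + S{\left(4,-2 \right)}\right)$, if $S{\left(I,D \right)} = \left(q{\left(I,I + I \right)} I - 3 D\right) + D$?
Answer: $-178340$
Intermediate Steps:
$q{\left(X,o \right)} = 2 X$
$S{\left(I,D \right)} = - 2 D + 2 I^{2}$ ($S{\left(I,D \right)} = \left(2 I I - 3 D\right) + D = \left(2 I^{2} - 3 D\right) + D = \left(- 3 D + 2 I^{2}\right) + D = - 2 D + 2 I^{2}$)
$\left(483 + 481\right) \left(-221 + S{\left(4,-2 \right)}\right) = \left(483 + 481\right) \left(-221 - \left(-4 - 2 \cdot 4^{2}\right)\right) = 964 \left(-221 + \left(4 + 2 \cdot 16\right)\right) = 964 \left(-221 + \left(4 + 32\right)\right) = 964 \left(-221 + 36\right) = 964 \left(-185\right) = -178340$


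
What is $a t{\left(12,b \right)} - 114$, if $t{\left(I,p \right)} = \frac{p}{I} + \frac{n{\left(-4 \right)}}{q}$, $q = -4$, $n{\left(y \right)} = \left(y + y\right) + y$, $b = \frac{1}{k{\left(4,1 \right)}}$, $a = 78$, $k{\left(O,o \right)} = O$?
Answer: $\frac{973}{8} \approx 121.63$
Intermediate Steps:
$b = \frac{1}{4} \approx 0.25$
$n{\left(y \right)} = 3 y$ ($n{\left(y \right)} = 2 y + y = 3 y$)
$t{\left(I,p \right)} = 3 + \frac{p}{I}$ ($t{\left(I,p \right)} = \frac{p}{I} + \frac{3 \left(-4\right)}{-4} = \frac{p}{I} - -3 = \frac{p}{I} + 3 = 3 + \frac{p}{I}$)
$a t{\left(12,b \right)} - 114 = 78 \left(3 + \frac{1}{4 \cdot 12}\right) - 114 = 78 \left(3 + \frac{1}{4} \cdot \frac{1}{12}\right) - 114 = 78 \left(3 + \frac{1}{48}\right) - 114 = 78 \cdot \frac{145}{48} - 114 = \frac{1885}{8} - 114 = \frac{973}{8}$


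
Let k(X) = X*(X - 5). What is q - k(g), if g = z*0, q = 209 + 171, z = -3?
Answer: 380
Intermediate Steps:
q = 380
g = 0 (g = -3*0 = 0)
k(X) = X*(-5 + X)
q - k(g) = 380 - 0*(-5 + 0) = 380 - 0*(-5) = 380 - 1*0 = 380 + 0 = 380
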